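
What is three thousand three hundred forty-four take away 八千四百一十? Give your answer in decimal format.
Convert three thousand three hundred forty-four (English words) → 3×1000 + 3×100 + 44 = 3344 (decimal)
Convert 八千四百一十 (Chinese numeral) → 8×1000 + 4×100 + 1×10 = 8410 (decimal)
Compute 3344 - 8410 = -5066
-5066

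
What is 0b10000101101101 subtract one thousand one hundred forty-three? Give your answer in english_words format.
Convert 0b10000101101101 (binary) → 8192 + 256 + 64 + 32 + 8 + 4 + 1 = 8557 (decimal)
Convert one thousand one hundred forty-three (English words) → 1×1000 + 1×100 + 43 = 1143 (decimal)
Compute 8557 - 1143 = 7414
Convert 7414 (decimal) → 7414 = 7×1000 + 4×100 + 14 → seven thousand four hundred fourteen (English words)
seven thousand four hundred fourteen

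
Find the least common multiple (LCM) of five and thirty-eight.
Convert five (English words) → 5 (decimal)
Convert thirty-eight (English words) → 38 (decimal)
Compute lcm(5, 38) = 190
190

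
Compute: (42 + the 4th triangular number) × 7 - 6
Convert the 4th triangular number (triangular index) → 4×5/2 = 10 (decimal)
Expression in decimal: (42 + 10) × 7 - 6
Parentheses first: 42 + 10 = 52
Multiply: 52 × 7 = 364
Subtract: 364 - 6 = 358
358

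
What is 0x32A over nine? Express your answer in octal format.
Convert 0x32A (hexadecimal) → 3×256 + 2×16 + 10 = 810 (decimal)
Convert nine (English words) → 9 (decimal)
Compute 810 ÷ 9 = 90
Convert 90 (decimal) → 90 = 1×64 + 3×8 + 2 → 0o132 (octal)
0o132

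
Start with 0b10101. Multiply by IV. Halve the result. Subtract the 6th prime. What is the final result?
Convert 0b10101 (binary) → 16 + 4 + 1 = 21 (decimal)
Start: 21
Convert IV (Roman numeral) → 4 (decimal)
21 × 4 = 84
84 ÷ 2 = 42
Convert the 6th prime (prime index) → 13 (decimal)
42 - 13 = 29
29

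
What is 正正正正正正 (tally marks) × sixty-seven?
Convert 正正正正正正 (tally marks) → 5 + 5 + 5 + 5 + 5 + 5 = 30 (decimal)
Convert sixty-seven (English words) → 67 (decimal)
Compute 30 × 67 = 2010
2010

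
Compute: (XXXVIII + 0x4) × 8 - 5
Convert XXXVIII (Roman numeral) → 10 + 10 + 10 + 5 + 1 + 1 + 1 = 38 (decimal)
Convert 0x4 (hexadecimal) → 4 (decimal)
Expression in decimal: (38 + 4) × 8 - 5
Parentheses first: 38 + 4 = 42
Multiply: 42 × 8 = 336
Subtract: 336 - 5 = 331
331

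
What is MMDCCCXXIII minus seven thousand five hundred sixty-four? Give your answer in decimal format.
Convert MMDCCCXXIII (Roman numeral) → 1000 + 1000 + 500 + 100 + 100 + 100 + 10 + 10 + 1 + 1 + 1 = 2823 (decimal)
Convert seven thousand five hundred sixty-four (English words) → 7×1000 + 5×100 + 64 = 7564 (decimal)
Compute 2823 - 7564 = -4741
-4741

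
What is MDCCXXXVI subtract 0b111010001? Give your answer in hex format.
Convert MDCCXXXVI (Roman numeral) → 1000 + 500 + 100 + 100 + 10 + 10 + 10 + 5 + 1 = 1736 (decimal)
Convert 0b111010001 (binary) → 256 + 128 + 64 + 16 + 1 = 465 (decimal)
Compute 1736 - 465 = 1271
Convert 1271 (decimal) → 1271 = 4×256 + 15×16 + 7 → 0x4F7 (hexadecimal)
0x4F7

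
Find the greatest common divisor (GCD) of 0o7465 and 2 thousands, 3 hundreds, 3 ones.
Convert 0o7465 (octal) → 7×512 + 4×64 + 6×8 + 5 = 3893 (decimal)
Convert 2 thousands, 3 hundreds, 3 ones (place-value notation) → 2×1000 + 3×100 + 3 = 2303 (decimal)
Compute gcd(3893, 2303) = 1
1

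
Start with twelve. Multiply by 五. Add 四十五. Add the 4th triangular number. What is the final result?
Convert twelve (English words) → 12 (decimal)
Start: 12
Convert 五 (Chinese numeral) → 5 (decimal)
12 × 5 = 60
Convert 四十五 (Chinese numeral) → 4×10 + 5 = 45 (decimal)
60 + 45 = 105
Convert the 4th triangular number (triangular index) → 4×5/2 = 10 (decimal)
105 + 10 = 115
115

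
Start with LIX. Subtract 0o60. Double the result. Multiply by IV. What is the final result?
Convert LIX (Roman numeral) → 50 + 9 = 59 (decimal)
Start: 59
Convert 0o60 (octal) → 6×8 = 48 (decimal)
59 - 48 = 11
11 × 2 = 22
Convert IV (Roman numeral) → 4 (decimal)
22 × 4 = 88
88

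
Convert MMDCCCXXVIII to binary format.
Convert MMDCCCXXVIII (Roman numeral) → 1000 + 1000 + 500 + 100 + 100 + 100 + 10 + 10 + 5 + 1 + 1 + 1 = 2828 (decimal)
Convert 2828 (decimal) → 2828 = 2048 + 512 + 256 + 8 + 4 → 0b101100001100 (binary)
0b101100001100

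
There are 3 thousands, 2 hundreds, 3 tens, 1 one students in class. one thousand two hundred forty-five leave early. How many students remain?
Convert 3 thousands, 2 hundreds, 3 tens, 1 one (place-value notation) → 3×1000 + 2×100 + 3×10 + 1 = 3231 (decimal)
Convert one thousand two hundred forty-five (English words) → 1×1000 + 2×100 + 45 = 1245 (decimal)
Compute 3231 - 1245 = 1986
1986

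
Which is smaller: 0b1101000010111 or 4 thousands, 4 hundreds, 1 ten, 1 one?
Convert 0b1101000010111 (binary) → 4096 + 2048 + 512 + 16 + 4 + 2 + 1 = 6679 (decimal)
Convert 4 thousands, 4 hundreds, 1 ten, 1 one (place-value notation) → 4×1000 + 4×100 + 1×10 + 1 = 4411 (decimal)
Compare 6679 vs 4411: smaller = 4411
4411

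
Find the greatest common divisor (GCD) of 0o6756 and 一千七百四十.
Convert 0o6756 (octal) → 6×512 + 7×64 + 5×8 + 6 = 3566 (decimal)
Convert 一千七百四十 (Chinese numeral) → 1×1000 + 7×100 + 4×10 = 1740 (decimal)
Compute gcd(3566, 1740) = 2
2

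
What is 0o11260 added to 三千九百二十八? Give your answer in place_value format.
Convert 0o11260 (octal) → 1×4096 + 1×512 + 2×64 + 6×8 = 4784 (decimal)
Convert 三千九百二十八 (Chinese numeral) → 3×1000 + 9×100 + 2×10 + 8 = 3928 (decimal)
Compute 4784 + 3928 = 8712
Convert 8712 (decimal) → 8712 = 8×1000 + 7×100 + 1×10 + 2 → 8 thousands, 7 hundreds, 1 ten, 2 ones (place-value notation)
8 thousands, 7 hundreds, 1 ten, 2 ones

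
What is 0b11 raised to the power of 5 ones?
Convert 0b11 (binary) → 2 + 1 = 3 (decimal)
Convert 5 ones (place-value notation) → 5 (decimal)
Compute 3 ^ 5 = 243
243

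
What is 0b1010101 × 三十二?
Convert 0b1010101 (binary) → 64 + 16 + 4 + 1 = 85 (decimal)
Convert 三十二 (Chinese numeral) → 3×10 + 2 = 32 (decimal)
Compute 85 × 32 = 2720
2720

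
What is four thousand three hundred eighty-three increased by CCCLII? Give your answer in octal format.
Convert four thousand three hundred eighty-three (English words) → 4×1000 + 3×100 + 83 = 4383 (decimal)
Convert CCCLII (Roman numeral) → 100 + 100 + 100 + 50 + 1 + 1 = 352 (decimal)
Compute 4383 + 352 = 4735
Convert 4735 (decimal) → 4735 = 1×4096 + 1×512 + 1×64 + 7×8 + 7 → 0o11177 (octal)
0o11177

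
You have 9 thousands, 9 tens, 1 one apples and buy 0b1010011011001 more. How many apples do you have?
Convert 9 thousands, 9 tens, 1 one (place-value notation) → 9×1000 + 9×10 + 1 = 9091 (decimal)
Convert 0b1010011011001 (binary) → 4096 + 1024 + 128 + 64 + 16 + 8 + 1 = 5337 (decimal)
Compute 9091 + 5337 = 14428
14428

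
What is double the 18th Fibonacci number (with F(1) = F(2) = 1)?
The 18th Fibonacci number (with F(1) = F(2) = 1) = 2584
Compute 2584 × 2 = 5168
5168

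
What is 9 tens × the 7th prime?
Convert 9 tens (place-value notation) → 9×10 = 90 (decimal)
Convert the 7th prime (prime index) → 17 (decimal)
Compute 90 × 17 = 1530
1530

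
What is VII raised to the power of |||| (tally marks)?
Convert VII (Roman numeral) → 5 + 1 + 1 = 7 (decimal)
Convert |||| (tally marks) → 4 (decimal)
Compute 7 ^ 4 = 2401
2401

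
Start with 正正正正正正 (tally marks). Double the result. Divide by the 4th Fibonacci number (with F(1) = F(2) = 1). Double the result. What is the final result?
Convert 正正正正正正 (tally marks) → 5 + 5 + 5 + 5 + 5 + 5 = 30 (decimal)
Start: 30
30 × 2 = 60
Convert the 4th Fibonacci number (with F(1) = F(2) = 1) (Fibonacci index) → 1, 1, 2, 3 → 3 (decimal)
60 ÷ 3 = 20
20 × 2 = 40
40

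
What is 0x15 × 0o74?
Convert 0x15 (hexadecimal) → 1×16 + 5 = 21 (decimal)
Convert 0o74 (octal) → 7×8 + 4 = 60 (decimal)
Compute 21 × 60 = 1260
1260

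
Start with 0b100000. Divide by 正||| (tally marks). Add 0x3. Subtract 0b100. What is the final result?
Convert 0b100000 (binary) → 32 (decimal)
Start: 32
Convert 正||| (tally marks) → 5 + 3 = 8 (decimal)
32 ÷ 8 = 4
Convert 0x3 (hexadecimal) → 3 (decimal)
4 + 3 = 7
Convert 0b100 (binary) → 4 (decimal)
7 - 4 = 3
3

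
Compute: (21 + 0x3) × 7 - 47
Convert 0x3 (hexadecimal) → 3 (decimal)
Expression in decimal: (21 + 3) × 7 - 47
Parentheses first: 21 + 3 = 24
Multiply: 24 × 7 = 168
Subtract: 168 - 47 = 121
121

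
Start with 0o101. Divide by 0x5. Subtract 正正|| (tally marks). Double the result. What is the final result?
Convert 0o101 (octal) → 1×64 + 1 = 65 (decimal)
Start: 65
Convert 0x5 (hexadecimal) → 5 (decimal)
65 ÷ 5 = 13
Convert 正正|| (tally marks) → 5 + 5 + 2 = 12 (decimal)
13 - 12 = 1
1 × 2 = 2
2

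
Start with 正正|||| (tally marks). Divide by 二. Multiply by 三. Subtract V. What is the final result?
Convert 正正|||| (tally marks) → 5 + 5 + 4 = 14 (decimal)
Start: 14
Convert 二 (Chinese numeral) → 2 (decimal)
14 ÷ 2 = 7
Convert 三 (Chinese numeral) → 3 (decimal)
7 × 3 = 21
Convert V (Roman numeral) → 5 (decimal)
21 - 5 = 16
16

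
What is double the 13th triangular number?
The 13th triangular number = 13×14/2 = 91
Compute 91 × 2 = 182
182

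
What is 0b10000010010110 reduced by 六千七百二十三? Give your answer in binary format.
Convert 0b10000010010110 (binary) → 8192 + 128 + 16 + 4 + 2 = 8342 (decimal)
Convert 六千七百二十三 (Chinese numeral) → 6×1000 + 7×100 + 2×10 + 3 = 6723 (decimal)
Compute 8342 - 6723 = 1619
Convert 1619 (decimal) → 1619 = 1024 + 512 + 64 + 16 + 2 + 1 → 0b11001010011 (binary)
0b11001010011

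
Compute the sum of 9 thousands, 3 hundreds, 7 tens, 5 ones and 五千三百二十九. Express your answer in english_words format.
Convert 9 thousands, 3 hundreds, 7 tens, 5 ones (place-value notation) → 9×1000 + 3×100 + 7×10 + 5 = 9375 (decimal)
Convert 五千三百二十九 (Chinese numeral) → 5×1000 + 3×100 + 2×10 + 9 = 5329 (decimal)
Compute 9375 + 5329 = 14704
Convert 14704 (decimal) → 14704 = 14×1000 + 7×100 + 4 → fourteen thousand seven hundred four (English words)
fourteen thousand seven hundred four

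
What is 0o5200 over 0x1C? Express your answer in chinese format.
Convert 0o5200 (octal) → 5×512 + 2×64 = 2688 (decimal)
Convert 0x1C (hexadecimal) → 1×16 + 12 = 28 (decimal)
Compute 2688 ÷ 28 = 96
Convert 96 (decimal) → 96 = 9×10 + 6 → 九十六 (Chinese numeral)
九十六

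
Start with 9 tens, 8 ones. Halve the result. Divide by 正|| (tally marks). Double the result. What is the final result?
Convert 9 tens, 8 ones (place-value notation) → 9×10 + 8 = 98 (decimal)
Start: 98
98 ÷ 2 = 49
Convert 正|| (tally marks) → 5 + 2 = 7 (decimal)
49 ÷ 7 = 7
7 × 2 = 14
14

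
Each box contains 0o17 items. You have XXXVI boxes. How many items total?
Convert 0o17 (octal) → 1×8 + 7 = 15 (decimal)
Convert XXXVI (Roman numeral) → 10 + 10 + 10 + 5 + 1 = 36 (decimal)
Compute 15 × 36 = 540
540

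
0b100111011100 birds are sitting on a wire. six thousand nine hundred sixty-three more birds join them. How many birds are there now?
Convert 0b100111011100 (binary) → 2048 + 256 + 128 + 64 + 16 + 8 + 4 = 2524 (decimal)
Convert six thousand nine hundred sixty-three (English words) → 6×1000 + 9×100 + 63 = 6963 (decimal)
Compute 2524 + 6963 = 9487
9487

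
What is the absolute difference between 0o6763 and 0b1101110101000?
Convert 0o6763 (octal) → 6×512 + 7×64 + 6×8 + 3 = 3571 (decimal)
Convert 0b1101110101000 (binary) → 4096 + 2048 + 512 + 256 + 128 + 32 + 8 = 7080 (decimal)
Compute |3571 - 7080| = 3509
3509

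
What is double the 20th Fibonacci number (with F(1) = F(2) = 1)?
The 20th Fibonacci number (with F(1) = F(2) = 1) = 6765
Compute 6765 × 2 = 13530
13530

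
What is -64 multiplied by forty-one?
Convert forty-one (English words) → 41 (decimal)
Compute -64 × 41 = -2624
-2624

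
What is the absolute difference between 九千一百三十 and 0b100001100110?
Convert 九千一百三十 (Chinese numeral) → 9×1000 + 1×100 + 3×10 = 9130 (decimal)
Convert 0b100001100110 (binary) → 2048 + 64 + 32 + 4 + 2 = 2150 (decimal)
Compute |9130 - 2150| = 6980
6980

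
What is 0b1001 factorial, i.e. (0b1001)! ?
Convert 0b1001 (binary) → 8 + 1 = 9 (decimal)
Compute 9! = 362880
362880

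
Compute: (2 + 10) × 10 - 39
Parentheses first: 2 + 10 = 12
Multiply: 12 × 10 = 120
Subtract: 120 - 39 = 81
81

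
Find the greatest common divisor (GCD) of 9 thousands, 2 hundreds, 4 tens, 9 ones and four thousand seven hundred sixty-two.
Convert 9 thousands, 2 hundreds, 4 tens, 9 ones (place-value notation) → 9×1000 + 2×100 + 4×10 + 9 = 9249 (decimal)
Convert four thousand seven hundred sixty-two (English words) → 4×1000 + 7×100 + 62 = 4762 (decimal)
Compute gcd(9249, 4762) = 1
1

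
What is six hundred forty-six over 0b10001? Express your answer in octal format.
Convert six hundred forty-six (English words) → 6×100 + 46 = 646 (decimal)
Convert 0b10001 (binary) → 16 + 1 = 17 (decimal)
Compute 646 ÷ 17 = 38
Convert 38 (decimal) → 38 = 4×8 + 6 → 0o46 (octal)
0o46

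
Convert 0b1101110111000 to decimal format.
Convert 0b1101110111000 (binary) → 4096 + 2048 + 512 + 256 + 128 + 32 + 16 + 8 = 7096 (decimal)
7096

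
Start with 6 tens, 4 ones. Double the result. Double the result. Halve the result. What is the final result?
Convert 6 tens, 4 ones (place-value notation) → 6×10 + 4 = 64 (decimal)
Start: 64
64 × 2 = 128
128 × 2 = 256
256 ÷ 2 = 128
128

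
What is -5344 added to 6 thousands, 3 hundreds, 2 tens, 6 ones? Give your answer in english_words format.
Convert 6 thousands, 3 hundreds, 2 tens, 6 ones (place-value notation) → 6×1000 + 3×100 + 2×10 + 6 = 6326 (decimal)
Compute -5344 + 6326 = 982
Convert 982 (decimal) → 982 = 9×100 + 82 → nine hundred eighty-two (English words)
nine hundred eighty-two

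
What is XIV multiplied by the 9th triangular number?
Convert XIV (Roman numeral) → 10 + 4 = 14 (decimal)
Convert the 9th triangular number (triangular index) → 9×10/2 = 45 (decimal)
Compute 14 × 45 = 630
630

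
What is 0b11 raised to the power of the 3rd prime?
Convert 0b11 (binary) → 2 + 1 = 3 (decimal)
Convert the 3rd prime (prime index) → 5 (decimal)
Compute 3 ^ 5 = 243
243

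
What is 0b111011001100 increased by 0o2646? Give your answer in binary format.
Convert 0b111011001100 (binary) → 2048 + 1024 + 512 + 128 + 64 + 8 + 4 = 3788 (decimal)
Convert 0o2646 (octal) → 2×512 + 6×64 + 4×8 + 6 = 1446 (decimal)
Compute 3788 + 1446 = 5234
Convert 5234 (decimal) → 5234 = 4096 + 1024 + 64 + 32 + 16 + 2 → 0b1010001110010 (binary)
0b1010001110010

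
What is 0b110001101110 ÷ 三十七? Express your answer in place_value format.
Convert 0b110001101110 (binary) → 2048 + 1024 + 64 + 32 + 8 + 4 + 2 = 3182 (decimal)
Convert 三十七 (Chinese numeral) → 3×10 + 7 = 37 (decimal)
Compute 3182 ÷ 37 = 86
Convert 86 (decimal) → 86 = 8×10 + 6 → 8 tens, 6 ones (place-value notation)
8 tens, 6 ones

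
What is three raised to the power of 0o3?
Convert three (English words) → 3 (decimal)
Convert 0o3 (octal) → 3 (decimal)
Compute 3 ^ 3 = 27
27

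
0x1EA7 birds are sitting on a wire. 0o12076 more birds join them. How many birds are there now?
Convert 0x1EA7 (hexadecimal) → 1×4096 + 14×256 + 10×16 + 7 = 7847 (decimal)
Convert 0o12076 (octal) → 1×4096 + 2×512 + 7×8 + 6 = 5182 (decimal)
Compute 7847 + 5182 = 13029
13029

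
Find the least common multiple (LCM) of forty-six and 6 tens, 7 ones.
Convert forty-six (English words) → 46 (decimal)
Convert 6 tens, 7 ones (place-value notation) → 6×10 + 7 = 67 (decimal)
Compute lcm(46, 67) = 3082
3082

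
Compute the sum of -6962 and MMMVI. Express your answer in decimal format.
Convert MMMVI (Roman numeral) → 1000 + 1000 + 1000 + 5 + 1 = 3006 (decimal)
Compute -6962 + 3006 = -3956
-3956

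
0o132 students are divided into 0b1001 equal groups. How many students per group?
Convert 0o132 (octal) → 1×64 + 3×8 + 2 = 90 (decimal)
Convert 0b1001 (binary) → 8 + 1 = 9 (decimal)
Compute 90 ÷ 9 = 10
10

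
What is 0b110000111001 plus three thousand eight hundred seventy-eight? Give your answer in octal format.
Convert 0b110000111001 (binary) → 2048 + 1024 + 32 + 16 + 8 + 1 = 3129 (decimal)
Convert three thousand eight hundred seventy-eight (English words) → 3×1000 + 8×100 + 78 = 3878 (decimal)
Compute 3129 + 3878 = 7007
Convert 7007 (decimal) → 7007 = 1×4096 + 5×512 + 5×64 + 3×8 + 7 → 0o15537 (octal)
0o15537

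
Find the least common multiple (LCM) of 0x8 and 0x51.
Convert 0x8 (hexadecimal) → 8 (decimal)
Convert 0x51 (hexadecimal) → 5×16 + 1 = 81 (decimal)
Compute lcm(8, 81) = 648
648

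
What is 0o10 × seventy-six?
Convert 0o10 (octal) → 1×8 = 8 (decimal)
Convert seventy-six (English words) → 76 (decimal)
Compute 8 × 76 = 608
608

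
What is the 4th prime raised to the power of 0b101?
Convert the 4th prime (prime index) → 7 (decimal)
Convert 0b101 (binary) → 4 + 1 = 5 (decimal)
Compute 7 ^ 5 = 16807
16807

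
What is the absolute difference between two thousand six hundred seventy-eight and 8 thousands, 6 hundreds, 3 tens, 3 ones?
Convert two thousand six hundred seventy-eight (English words) → 2×1000 + 6×100 + 78 = 2678 (decimal)
Convert 8 thousands, 6 hundreds, 3 tens, 3 ones (place-value notation) → 8×1000 + 6×100 + 3×10 + 3 = 8633 (decimal)
Compute |2678 - 8633| = 5955
5955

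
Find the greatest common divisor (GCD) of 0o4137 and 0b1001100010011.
Convert 0o4137 (octal) → 4×512 + 1×64 + 3×8 + 7 = 2143 (decimal)
Convert 0b1001100010011 (binary) → 4096 + 512 + 256 + 16 + 2 + 1 = 4883 (decimal)
Compute gcd(2143, 4883) = 1
1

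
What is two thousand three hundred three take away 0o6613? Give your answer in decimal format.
Convert two thousand three hundred three (English words) → 2×1000 + 3×100 + 3 = 2303 (decimal)
Convert 0o6613 (octal) → 6×512 + 6×64 + 1×8 + 3 = 3467 (decimal)
Compute 2303 - 3467 = -1164
-1164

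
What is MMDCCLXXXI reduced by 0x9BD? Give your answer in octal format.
Convert MMDCCLXXXI (Roman numeral) → 1000 + 1000 + 500 + 100 + 100 + 50 + 10 + 10 + 10 + 1 = 2781 (decimal)
Convert 0x9BD (hexadecimal) → 9×256 + 11×16 + 13 = 2493 (decimal)
Compute 2781 - 2493 = 288
Convert 288 (decimal) → 288 = 4×64 + 4×8 → 0o440 (octal)
0o440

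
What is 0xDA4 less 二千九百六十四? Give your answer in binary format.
Convert 0xDA4 (hexadecimal) → 13×256 + 10×16 + 4 = 3492 (decimal)
Convert 二千九百六十四 (Chinese numeral) → 2×1000 + 9×100 + 6×10 + 4 = 2964 (decimal)
Compute 3492 - 2964 = 528
Convert 528 (decimal) → 528 = 512 + 16 → 0b1000010000 (binary)
0b1000010000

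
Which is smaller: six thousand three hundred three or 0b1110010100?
Convert six thousand three hundred three (English words) → 6×1000 + 3×100 + 3 = 6303 (decimal)
Convert 0b1110010100 (binary) → 512 + 256 + 128 + 16 + 4 = 916 (decimal)
Compare 6303 vs 916: smaller = 916
916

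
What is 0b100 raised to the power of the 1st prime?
Convert 0b100 (binary) → 4 (decimal)
Convert the 1st prime (prime index) → 2 (decimal)
Compute 4 ^ 2 = 16
16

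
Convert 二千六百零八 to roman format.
Convert 二千六百零八 (Chinese numeral) → 2×1000 + 6×100 + 8 = 2608 (decimal)
Convert 2608 (decimal) → 2608 = 1000 + 1000 + 500 + 100 + 5 + 1 + 1 + 1 → MMDCVIII (Roman numeral)
MMDCVIII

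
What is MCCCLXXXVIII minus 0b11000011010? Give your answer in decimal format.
Convert MCCCLXXXVIII (Roman numeral) → 1000 + 100 + 100 + 100 + 50 + 10 + 10 + 10 + 5 + 1 + 1 + 1 = 1388 (decimal)
Convert 0b11000011010 (binary) → 1024 + 512 + 16 + 8 + 2 = 1562 (decimal)
Compute 1388 - 1562 = -174
-174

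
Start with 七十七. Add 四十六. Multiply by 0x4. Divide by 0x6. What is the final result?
Convert 七十七 (Chinese numeral) → 7×10 + 7 = 77 (decimal)
Start: 77
Convert 四十六 (Chinese numeral) → 4×10 + 6 = 46 (decimal)
77 + 46 = 123
Convert 0x4 (hexadecimal) → 4 (decimal)
123 × 4 = 492
Convert 0x6 (hexadecimal) → 6 (decimal)
492 ÷ 6 = 82
82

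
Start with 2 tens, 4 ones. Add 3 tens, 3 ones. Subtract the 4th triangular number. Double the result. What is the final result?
Convert 2 tens, 4 ones (place-value notation) → 2×10 + 4 = 24 (decimal)
Start: 24
Convert 3 tens, 3 ones (place-value notation) → 3×10 + 3 = 33 (decimal)
24 + 33 = 57
Convert the 4th triangular number (triangular index) → 4×5/2 = 10 (decimal)
57 - 10 = 47
47 × 2 = 94
94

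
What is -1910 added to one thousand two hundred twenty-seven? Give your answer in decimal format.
Convert one thousand two hundred twenty-seven (English words) → 1×1000 + 2×100 + 27 = 1227 (decimal)
Compute -1910 + 1227 = -683
-683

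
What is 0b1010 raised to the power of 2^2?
Convert 0b1010 (binary) → 8 + 2 = 10 (decimal)
Convert 2^2 (power) → 4 (decimal)
Compute 10 ^ 4 = 10000
10000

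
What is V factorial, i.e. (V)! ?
Convert V (Roman numeral) → 5 (decimal)
Compute 5! = 120
120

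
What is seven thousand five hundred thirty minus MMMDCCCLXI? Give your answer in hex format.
Convert seven thousand five hundred thirty (English words) → 7×1000 + 5×100 + 30 = 7530 (decimal)
Convert MMMDCCCLXI (Roman numeral) → 1000 + 1000 + 1000 + 500 + 100 + 100 + 100 + 50 + 10 + 1 = 3861 (decimal)
Compute 7530 - 3861 = 3669
Convert 3669 (decimal) → 3669 = 14×256 + 5×16 + 5 → 0xE55 (hexadecimal)
0xE55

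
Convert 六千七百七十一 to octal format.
Convert 六千七百七十一 (Chinese numeral) → 6×1000 + 7×100 + 7×10 + 1 = 6771 (decimal)
Convert 6771 (decimal) → 6771 = 1×4096 + 5×512 + 1×64 + 6×8 + 3 → 0o15163 (octal)
0o15163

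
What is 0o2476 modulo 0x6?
Convert 0o2476 (octal) → 2×512 + 4×64 + 7×8 + 6 = 1342 (decimal)
Convert 0x6 (hexadecimal) → 6 (decimal)
Compute 1342 mod 6 = 4
4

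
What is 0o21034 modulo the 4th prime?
Convert 0o21034 (octal) → 2×4096 + 1×512 + 3×8 + 4 = 8732 (decimal)
Convert the 4th prime (prime index) → 7 (decimal)
Compute 8732 mod 7 = 3
3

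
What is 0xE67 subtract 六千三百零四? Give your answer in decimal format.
Convert 0xE67 (hexadecimal) → 14×256 + 6×16 + 7 = 3687 (decimal)
Convert 六千三百零四 (Chinese numeral) → 6×1000 + 3×100 + 4 = 6304 (decimal)
Compute 3687 - 6304 = -2617
-2617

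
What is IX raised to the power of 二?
Convert IX (Roman numeral) → 9 (decimal)
Convert 二 (Chinese numeral) → 2 (decimal)
Compute 9 ^ 2 = 81
81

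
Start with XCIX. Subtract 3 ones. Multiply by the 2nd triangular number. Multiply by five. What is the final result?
Convert XCIX (Roman numeral) → 90 + 9 = 99 (decimal)
Start: 99
Convert 3 ones (place-value notation) → 3 (decimal)
99 - 3 = 96
Convert the 2nd triangular number (triangular index) → 2×3/2 = 3 (decimal)
96 × 3 = 288
Convert five (English words) → 5 (decimal)
288 × 5 = 1440
1440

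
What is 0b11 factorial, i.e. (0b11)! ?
Convert 0b11 (binary) → 2 + 1 = 3 (decimal)
Compute 3! = 6
6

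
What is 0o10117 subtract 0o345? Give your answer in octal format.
Convert 0o10117 (octal) → 1×4096 + 1×64 + 1×8 + 7 = 4175 (decimal)
Convert 0o345 (octal) → 3×64 + 4×8 + 5 = 229 (decimal)
Compute 4175 - 229 = 3946
Convert 3946 (decimal) → 3946 = 7×512 + 5×64 + 5×8 + 2 → 0o7552 (octal)
0o7552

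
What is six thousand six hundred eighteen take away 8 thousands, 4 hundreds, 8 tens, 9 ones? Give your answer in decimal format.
Convert six thousand six hundred eighteen (English words) → 6×1000 + 6×100 + 18 = 6618 (decimal)
Convert 8 thousands, 4 hundreds, 8 tens, 9 ones (place-value notation) → 8×1000 + 4×100 + 8×10 + 9 = 8489 (decimal)
Compute 6618 - 8489 = -1871
-1871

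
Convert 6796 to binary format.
Convert 6796 (decimal) → 6796 = 4096 + 2048 + 512 + 128 + 8 + 4 → 0b1101010001100 (binary)
0b1101010001100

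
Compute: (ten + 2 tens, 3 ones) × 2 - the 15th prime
Convert ten (English words) → 10 (decimal)
Convert 2 tens, 3 ones (place-value notation) → 2×10 + 3 = 23 (decimal)
Convert the 15th prime (prime index) → 47 (decimal)
Expression in decimal: (10 + 23) × 2 - 47
Parentheses first: 10 + 23 = 33
Multiply: 33 × 2 = 66
Subtract: 66 - 47 = 19
19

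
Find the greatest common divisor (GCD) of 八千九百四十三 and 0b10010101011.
Convert 八千九百四十三 (Chinese numeral) → 8×1000 + 9×100 + 4×10 + 3 = 8943 (decimal)
Convert 0b10010101011 (binary) → 1024 + 128 + 32 + 8 + 2 + 1 = 1195 (decimal)
Compute gcd(8943, 1195) = 1
1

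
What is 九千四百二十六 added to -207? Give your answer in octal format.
Convert 九千四百二十六 (Chinese numeral) → 9×1000 + 4×100 + 2×10 + 6 = 9426 (decimal)
Compute 9426 + -207 = 9219
Convert 9219 (decimal) → 9219 = 2×4096 + 2×512 + 3 → 0o22003 (octal)
0o22003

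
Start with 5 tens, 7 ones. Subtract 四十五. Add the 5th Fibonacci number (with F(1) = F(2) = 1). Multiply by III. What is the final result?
Convert 5 tens, 7 ones (place-value notation) → 5×10 + 7 = 57 (decimal)
Start: 57
Convert 四十五 (Chinese numeral) → 4×10 + 5 = 45 (decimal)
57 - 45 = 12
Convert the 5th Fibonacci number (with F(1) = F(2) = 1) (Fibonacci index) → 1, 1, 2, 3, 5 → 5 (decimal)
12 + 5 = 17
Convert III (Roman numeral) → 1 + 1 + 1 = 3 (decimal)
17 × 3 = 51
51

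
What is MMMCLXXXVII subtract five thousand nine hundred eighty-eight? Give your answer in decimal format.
Convert MMMCLXXXVII (Roman numeral) → 1000 + 1000 + 1000 + 100 + 50 + 10 + 10 + 10 + 5 + 1 + 1 = 3187 (decimal)
Convert five thousand nine hundred eighty-eight (English words) → 5×1000 + 9×100 + 88 = 5988 (decimal)
Compute 3187 - 5988 = -2801
-2801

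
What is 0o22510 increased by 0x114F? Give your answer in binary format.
Convert 0o22510 (octal) → 2×4096 + 2×512 + 5×64 + 1×8 = 9544 (decimal)
Convert 0x114F (hexadecimal) → 1×4096 + 1×256 + 4×16 + 15 = 4431 (decimal)
Compute 9544 + 4431 = 13975
Convert 13975 (decimal) → 13975 = 8192 + 4096 + 1024 + 512 + 128 + 16 + 4 + 2 + 1 → 0b11011010010111 (binary)
0b11011010010111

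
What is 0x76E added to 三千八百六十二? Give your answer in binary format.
Convert 0x76E (hexadecimal) → 7×256 + 6×16 + 14 = 1902 (decimal)
Convert 三千八百六十二 (Chinese numeral) → 3×1000 + 8×100 + 6×10 + 2 = 3862 (decimal)
Compute 1902 + 3862 = 5764
Convert 5764 (decimal) → 5764 = 4096 + 1024 + 512 + 128 + 4 → 0b1011010000100 (binary)
0b1011010000100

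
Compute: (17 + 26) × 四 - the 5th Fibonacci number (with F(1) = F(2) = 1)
Convert 四 (Chinese numeral) → 4 (decimal)
Convert the 5th Fibonacci number (with F(1) = F(2) = 1) (Fibonacci index) → 1, 1, 2, 3, 5 → 5 (decimal)
Expression in decimal: (17 + 26) × 4 - 5
Parentheses first: 17 + 26 = 43
Multiply: 43 × 4 = 172
Subtract: 172 - 5 = 167
167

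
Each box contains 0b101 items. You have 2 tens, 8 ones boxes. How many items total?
Convert 0b101 (binary) → 4 + 1 = 5 (decimal)
Convert 2 tens, 8 ones (place-value notation) → 2×10 + 8 = 28 (decimal)
Compute 5 × 28 = 140
140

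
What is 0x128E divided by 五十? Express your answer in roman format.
Convert 0x128E (hexadecimal) → 1×4096 + 2×256 + 8×16 + 14 = 4750 (decimal)
Convert 五十 (Chinese numeral) → 5×10 = 50 (decimal)
Compute 4750 ÷ 50 = 95
Convert 95 (decimal) → 95 = 90 + 5 → XCV (Roman numeral)
XCV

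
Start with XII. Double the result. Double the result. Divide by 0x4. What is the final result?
Convert XII (Roman numeral) → 10 + 1 + 1 = 12 (decimal)
Start: 12
12 × 2 = 24
24 × 2 = 48
Convert 0x4 (hexadecimal) → 4 (decimal)
48 ÷ 4 = 12
12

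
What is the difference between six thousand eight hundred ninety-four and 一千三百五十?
Convert six thousand eight hundred ninety-four (English words) → 6×1000 + 8×100 + 94 = 6894 (decimal)
Convert 一千三百五十 (Chinese numeral) → 1×1000 + 3×100 + 5×10 = 1350 (decimal)
Difference: |6894 - 1350| = 5544
5544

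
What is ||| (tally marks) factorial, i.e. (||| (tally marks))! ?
Convert ||| (tally marks) → 3 (decimal)
Compute 3! = 6
6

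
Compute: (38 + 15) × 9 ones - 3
Convert 9 ones (place-value notation) → 9 (decimal)
Expression in decimal: (38 + 15) × 9 - 3
Parentheses first: 38 + 15 = 53
Multiply: 53 × 9 = 477
Subtract: 477 - 3 = 474
474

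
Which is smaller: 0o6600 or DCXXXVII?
Convert 0o6600 (octal) → 6×512 + 6×64 = 3456 (decimal)
Convert DCXXXVII (Roman numeral) → 500 + 100 + 10 + 10 + 10 + 5 + 1 + 1 = 637 (decimal)
Compare 3456 vs 637: smaller = 637
637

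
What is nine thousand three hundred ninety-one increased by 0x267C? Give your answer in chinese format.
Convert nine thousand three hundred ninety-one (English words) → 9×1000 + 3×100 + 91 = 9391 (decimal)
Convert 0x267C (hexadecimal) → 2×4096 + 6×256 + 7×16 + 12 = 9852 (decimal)
Compute 9391 + 9852 = 19243
Convert 19243 (decimal) → 19243 = 1×10000 + 9×1000 + 2×100 + 4×10 + 3 → 一万九千二百四十三 (Chinese numeral)
一万九千二百四十三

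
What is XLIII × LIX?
Convert XLIII (Roman numeral) → 40 + 1 + 1 + 1 = 43 (decimal)
Convert LIX (Roman numeral) → 50 + 9 = 59 (decimal)
Compute 43 × 59 = 2537
2537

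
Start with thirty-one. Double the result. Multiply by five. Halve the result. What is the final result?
Convert thirty-one (English words) → 31 (decimal)
Start: 31
31 × 2 = 62
Convert five (English words) → 5 (decimal)
62 × 5 = 310
310 ÷ 2 = 155
155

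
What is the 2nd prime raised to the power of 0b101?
Convert the 2nd prime (prime index) → 3 (decimal)
Convert 0b101 (binary) → 4 + 1 = 5 (decimal)
Compute 3 ^ 5 = 243
243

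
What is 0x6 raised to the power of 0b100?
Convert 0x6 (hexadecimal) → 6 (decimal)
Convert 0b100 (binary) → 4 (decimal)
Compute 6 ^ 4 = 1296
1296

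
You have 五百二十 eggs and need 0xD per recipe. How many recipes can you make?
Convert 五百二十 (Chinese numeral) → 5×100 + 2×10 = 520 (decimal)
Convert 0xD (hexadecimal) → 13 (decimal)
Compute 520 ÷ 13 = 40
40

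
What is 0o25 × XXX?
Convert 0o25 (octal) → 2×8 + 5 = 21 (decimal)
Convert XXX (Roman numeral) → 10 + 10 + 10 = 30 (decimal)
Compute 21 × 30 = 630
630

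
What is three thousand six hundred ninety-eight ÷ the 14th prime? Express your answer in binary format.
Convert three thousand six hundred ninety-eight (English words) → 3×1000 + 6×100 + 98 = 3698 (decimal)
Convert the 14th prime (prime index) → 43 (decimal)
Compute 3698 ÷ 43 = 86
Convert 86 (decimal) → 86 = 64 + 16 + 4 + 2 → 0b1010110 (binary)
0b1010110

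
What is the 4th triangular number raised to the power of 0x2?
Convert the 4th triangular number (triangular index) → 4×5/2 = 10 (decimal)
Convert 0x2 (hexadecimal) → 2 (decimal)
Compute 10 ^ 2 = 100
100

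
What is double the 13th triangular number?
The 13th triangular number = 13×14/2 = 91
Compute 91 × 2 = 182
182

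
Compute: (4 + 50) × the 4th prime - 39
Convert the 4th prime (prime index) → 7 (decimal)
Expression in decimal: (4 + 50) × 7 - 39
Parentheses first: 4 + 50 = 54
Multiply: 54 × 7 = 378
Subtract: 378 - 39 = 339
339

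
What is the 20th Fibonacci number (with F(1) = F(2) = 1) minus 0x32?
The 20th Fibonacci number (with F(1) = F(2) = 1) = 6765
Convert 0x32 (hexadecimal) → 3×16 + 2 = 50 (decimal)
Compute 6765 - 50 = 6715
6715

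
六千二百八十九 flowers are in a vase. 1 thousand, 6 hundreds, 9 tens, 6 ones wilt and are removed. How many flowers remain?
Convert 六千二百八十九 (Chinese numeral) → 6×1000 + 2×100 + 8×10 + 9 = 6289 (decimal)
Convert 1 thousand, 6 hundreds, 9 tens, 6 ones (place-value notation) → 1×1000 + 6×100 + 9×10 + 6 = 1696 (decimal)
Compute 6289 - 1696 = 4593
4593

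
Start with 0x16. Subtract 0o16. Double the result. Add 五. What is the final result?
Convert 0x16 (hexadecimal) → 1×16 + 6 = 22 (decimal)
Start: 22
Convert 0o16 (octal) → 1×8 + 6 = 14 (decimal)
22 - 14 = 8
8 × 2 = 16
Convert 五 (Chinese numeral) → 5 (decimal)
16 + 5 = 21
21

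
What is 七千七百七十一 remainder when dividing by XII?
Convert 七千七百七十一 (Chinese numeral) → 7×1000 + 7×100 + 7×10 + 1 = 7771 (decimal)
Convert XII (Roman numeral) → 10 + 1 + 1 = 12 (decimal)
Compute 7771 mod 12 = 7
7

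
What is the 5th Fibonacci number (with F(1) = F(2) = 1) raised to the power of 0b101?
Convert the 5th Fibonacci number (with F(1) = F(2) = 1) (Fibonacci index) → 1, 1, 2, 3, 5 → 5 (decimal)
Convert 0b101 (binary) → 4 + 1 = 5 (decimal)
Compute 5 ^ 5 = 3125
3125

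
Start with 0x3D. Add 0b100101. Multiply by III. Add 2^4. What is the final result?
Convert 0x3D (hexadecimal) → 3×16 + 13 = 61 (decimal)
Start: 61
Convert 0b100101 (binary) → 32 + 4 + 1 = 37 (decimal)
61 + 37 = 98
Convert III (Roman numeral) → 1 + 1 + 1 = 3 (decimal)
98 × 3 = 294
Convert 2^4 (power) → 16 (decimal)
294 + 16 = 310
310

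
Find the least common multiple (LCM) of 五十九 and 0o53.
Convert 五十九 (Chinese numeral) → 5×10 + 9 = 59 (decimal)
Convert 0o53 (octal) → 5×8 + 3 = 43 (decimal)
Compute lcm(59, 43) = 2537
2537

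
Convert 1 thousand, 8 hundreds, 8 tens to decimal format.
Convert 1 thousand, 8 hundreds, 8 tens (place-value notation) → 1×1000 + 8×100 + 8×10 = 1880 (decimal)
1880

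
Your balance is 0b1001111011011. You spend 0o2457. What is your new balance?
Convert 0b1001111011011 (binary) → 4096 + 512 + 256 + 128 + 64 + 16 + 8 + 2 + 1 = 5083 (decimal)
Convert 0o2457 (octal) → 2×512 + 4×64 + 5×8 + 7 = 1327 (decimal)
Compute 5083 - 1327 = 3756
3756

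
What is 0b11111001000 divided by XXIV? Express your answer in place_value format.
Convert 0b11111001000 (binary) → 1024 + 512 + 256 + 128 + 64 + 8 = 1992 (decimal)
Convert XXIV (Roman numeral) → 10 + 10 + 4 = 24 (decimal)
Compute 1992 ÷ 24 = 83
Convert 83 (decimal) → 83 = 8×10 + 3 → 8 tens, 3 ones (place-value notation)
8 tens, 3 ones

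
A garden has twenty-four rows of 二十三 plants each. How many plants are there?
Convert 二十三 (Chinese numeral) → 2×10 + 3 = 23 (decimal)
Convert twenty-four (English words) → 24 (decimal)
Compute 23 × 24 = 552
552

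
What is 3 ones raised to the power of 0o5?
Convert 3 ones (place-value notation) → 3 (decimal)
Convert 0o5 (octal) → 5 (decimal)
Compute 3 ^ 5 = 243
243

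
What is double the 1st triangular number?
The 1st triangular number = 1×2/2 = 1
Compute 1 × 2 = 2
2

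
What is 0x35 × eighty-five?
Convert 0x35 (hexadecimal) → 3×16 + 5 = 53 (decimal)
Convert eighty-five (English words) → 85 (decimal)
Compute 53 × 85 = 4505
4505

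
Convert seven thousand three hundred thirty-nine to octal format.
Convert seven thousand three hundred thirty-nine (English words) → 7×1000 + 3×100 + 39 = 7339 (decimal)
Convert 7339 (decimal) → 7339 = 1×4096 + 6×512 + 2×64 + 5×8 + 3 → 0o16253 (octal)
0o16253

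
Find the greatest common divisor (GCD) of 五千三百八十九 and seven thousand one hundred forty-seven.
Convert 五千三百八十九 (Chinese numeral) → 5×1000 + 3×100 + 8×10 + 9 = 5389 (decimal)
Convert seven thousand one hundred forty-seven (English words) → 7×1000 + 1×100 + 47 = 7147 (decimal)
Compute gcd(5389, 7147) = 1
1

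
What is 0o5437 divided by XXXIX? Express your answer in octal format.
Convert 0o5437 (octal) → 5×512 + 4×64 + 3×8 + 7 = 2847 (decimal)
Convert XXXIX (Roman numeral) → 10 + 10 + 10 + 9 = 39 (decimal)
Compute 2847 ÷ 39 = 73
Convert 73 (decimal) → 73 = 1×64 + 1×8 + 1 → 0o111 (octal)
0o111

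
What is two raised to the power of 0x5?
Convert two (English words) → 2 (decimal)
Convert 0x5 (hexadecimal) → 5 (decimal)
Compute 2 ^ 5 = 32
32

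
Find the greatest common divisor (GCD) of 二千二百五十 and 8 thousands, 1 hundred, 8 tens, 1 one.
Convert 二千二百五十 (Chinese numeral) → 2×1000 + 2×100 + 5×10 = 2250 (decimal)
Convert 8 thousands, 1 hundred, 8 tens, 1 one (place-value notation) → 8×1000 + 1×100 + 8×10 + 1 = 8181 (decimal)
Compute gcd(2250, 8181) = 9
9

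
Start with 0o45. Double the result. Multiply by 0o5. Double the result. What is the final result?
Convert 0o45 (octal) → 4×8 + 5 = 37 (decimal)
Start: 37
37 × 2 = 74
Convert 0o5 (octal) → 5 (decimal)
74 × 5 = 370
370 × 2 = 740
740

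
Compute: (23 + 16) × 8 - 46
Parentheses first: 23 + 16 = 39
Multiply: 39 × 8 = 312
Subtract: 312 - 46 = 266
266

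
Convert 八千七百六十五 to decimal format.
Convert 八千七百六十五 (Chinese numeral) → 8×1000 + 7×100 + 6×10 + 5 = 8765 (decimal)
8765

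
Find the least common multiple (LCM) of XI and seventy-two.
Convert XI (Roman numeral) → 10 + 1 = 11 (decimal)
Convert seventy-two (English words) → 72 (decimal)
Compute lcm(11, 72) = 792
792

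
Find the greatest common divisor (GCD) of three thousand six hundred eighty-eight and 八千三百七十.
Convert three thousand six hundred eighty-eight (English words) → 3×1000 + 6×100 + 88 = 3688 (decimal)
Convert 八千三百七十 (Chinese numeral) → 8×1000 + 3×100 + 7×10 = 8370 (decimal)
Compute gcd(3688, 8370) = 2
2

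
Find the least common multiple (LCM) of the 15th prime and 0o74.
Convert the 15th prime (prime index) → 47 (decimal)
Convert 0o74 (octal) → 7×8 + 4 = 60 (decimal)
Compute lcm(47, 60) = 2820
2820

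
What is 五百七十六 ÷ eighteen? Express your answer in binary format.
Convert 五百七十六 (Chinese numeral) → 5×100 + 7×10 + 6 = 576 (decimal)
Convert eighteen (English words) → 18 (decimal)
Compute 576 ÷ 18 = 32
Convert 32 (decimal) → 0b100000 (binary)
0b100000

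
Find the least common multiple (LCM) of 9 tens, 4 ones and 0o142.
Convert 9 tens, 4 ones (place-value notation) → 9×10 + 4 = 94 (decimal)
Convert 0o142 (octal) → 1×64 + 4×8 + 2 = 98 (decimal)
Compute lcm(94, 98) = 4606
4606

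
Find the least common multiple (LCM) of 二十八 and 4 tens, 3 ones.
Convert 二十八 (Chinese numeral) → 2×10 + 8 = 28 (decimal)
Convert 4 tens, 3 ones (place-value notation) → 4×10 + 3 = 43 (decimal)
Compute lcm(28, 43) = 1204
1204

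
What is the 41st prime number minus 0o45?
The 41st prime number = 179
Convert 0o45 (octal) → 4×8 + 5 = 37 (decimal)
Compute 179 - 37 = 142
142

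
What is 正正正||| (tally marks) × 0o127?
Convert 正正正||| (tally marks) → 5 + 5 + 5 + 3 = 18 (decimal)
Convert 0o127 (octal) → 1×64 + 2×8 + 7 = 87 (decimal)
Compute 18 × 87 = 1566
1566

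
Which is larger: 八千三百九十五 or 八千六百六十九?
Convert 八千三百九十五 (Chinese numeral) → 8×1000 + 3×100 + 9×10 + 5 = 8395 (decimal)
Convert 八千六百六十九 (Chinese numeral) → 8×1000 + 6×100 + 6×10 + 9 = 8669 (decimal)
Compare 8395 vs 8669: larger = 8669
8669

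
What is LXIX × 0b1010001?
Convert LXIX (Roman numeral) → 50 + 10 + 9 = 69 (decimal)
Convert 0b1010001 (binary) → 64 + 16 + 1 = 81 (decimal)
Compute 69 × 81 = 5589
5589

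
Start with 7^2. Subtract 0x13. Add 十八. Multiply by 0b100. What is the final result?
Convert 7^2 (power) → 49 (decimal)
Start: 49
Convert 0x13 (hexadecimal) → 1×16 + 3 = 19 (decimal)
49 - 19 = 30
Convert 十八 (Chinese numeral) → 1×10 + 8 = 18 (decimal)
30 + 18 = 48
Convert 0b100 (binary) → 4 (decimal)
48 × 4 = 192
192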